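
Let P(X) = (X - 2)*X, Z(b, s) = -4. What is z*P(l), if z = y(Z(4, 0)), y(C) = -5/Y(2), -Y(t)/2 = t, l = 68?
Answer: 5610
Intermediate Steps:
Y(t) = -2*t
P(X) = X*(-2 + X) (P(X) = (-2 + X)*X = X*(-2 + X))
y(C) = 5/4 (y(C) = -5/((-2*2)) = -5/(-4) = -5*(-¼) = 5/4)
z = 5/4 ≈ 1.2500
z*P(l) = 5*(68*(-2 + 68))/4 = 5*(68*66)/4 = (5/4)*4488 = 5610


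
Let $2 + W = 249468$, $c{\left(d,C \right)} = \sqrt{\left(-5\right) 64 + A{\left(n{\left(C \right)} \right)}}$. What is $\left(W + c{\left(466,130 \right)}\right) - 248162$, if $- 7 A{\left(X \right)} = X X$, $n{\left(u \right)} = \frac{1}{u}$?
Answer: $1304 + \frac{i \sqrt{264992007}}{910} \approx 1304.0 + 17.889 i$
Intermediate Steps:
$A{\left(X \right)} = - \frac{X^{2}}{7}$ ($A{\left(X \right)} = - \frac{X X}{7} = - \frac{X^{2}}{7}$)
$c{\left(d,C \right)} = \sqrt{-320 - \frac{1}{7 C^{2}}}$ ($c{\left(d,C \right)} = \sqrt{\left(-5\right) 64 - \frac{\left(\frac{1}{C}\right)^{2}}{7}} = \sqrt{-320 - \frac{1}{7 C^{2}}}$)
$W = 249466$ ($W = -2 + 249468 = 249466$)
$\left(W + c{\left(466,130 \right)}\right) - 248162 = \left(249466 + \frac{\sqrt{-15680 - \frac{7}{16900}}}{7}\right) - 248162 = \left(249466 + \frac{\sqrt{- \frac{264992007}{16900}}}{7}\right) - 248162 = \left(249466 + \frac{\frac{1}{130} i \sqrt{264992007}}{7}\right) - 248162 = \left(249466 + \frac{i \sqrt{264992007}}{910}\right) - 248162 = 1304 + \frac{i \sqrt{264992007}}{910}$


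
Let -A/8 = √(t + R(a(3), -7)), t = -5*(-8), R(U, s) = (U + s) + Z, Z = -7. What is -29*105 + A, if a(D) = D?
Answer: -3045 - 8*√29 ≈ -3088.1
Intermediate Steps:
R(U, s) = -7 + U + s (R(U, s) = (U + s) - 7 = -7 + U + s)
t = 40
A = -8*√29 (A = -8*√(40 + (-7 + 3 - 7)) = -8*√(40 - 11) = -8*√29 ≈ -43.081)
-29*105 + A = -29*105 - 8*√29 = -3045 - 8*√29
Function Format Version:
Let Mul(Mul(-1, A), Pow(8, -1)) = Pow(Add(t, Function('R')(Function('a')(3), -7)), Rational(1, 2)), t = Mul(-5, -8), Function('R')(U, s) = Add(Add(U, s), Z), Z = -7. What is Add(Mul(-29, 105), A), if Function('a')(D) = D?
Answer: Add(-3045, Mul(-8, Pow(29, Rational(1, 2)))) ≈ -3088.1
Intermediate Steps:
Function('R')(U, s) = Add(-7, U, s) (Function('R')(U, s) = Add(Add(U, s), -7) = Add(-7, U, s))
t = 40
A = Mul(-8, Pow(29, Rational(1, 2))) (A = Mul(-8, Pow(Add(40, Add(-7, 3, -7)), Rational(1, 2))) = Mul(-8, Pow(Add(40, -11), Rational(1, 2))) = Mul(-8, Pow(29, Rational(1, 2))) ≈ -43.081)
Add(Mul(-29, 105), A) = Add(Mul(-29, 105), Mul(-8, Pow(29, Rational(1, 2)))) = Add(-3045, Mul(-8, Pow(29, Rational(1, 2))))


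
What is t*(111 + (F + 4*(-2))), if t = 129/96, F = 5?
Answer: 1161/8 ≈ 145.13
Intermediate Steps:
t = 43/32 (t = 129*(1/96) = 43/32 ≈ 1.3438)
t*(111 + (F + 4*(-2))) = 43*(111 + (5 + 4*(-2)))/32 = 43*(111 + (5 - 8))/32 = 43*(111 - 3)/32 = (43/32)*108 = 1161/8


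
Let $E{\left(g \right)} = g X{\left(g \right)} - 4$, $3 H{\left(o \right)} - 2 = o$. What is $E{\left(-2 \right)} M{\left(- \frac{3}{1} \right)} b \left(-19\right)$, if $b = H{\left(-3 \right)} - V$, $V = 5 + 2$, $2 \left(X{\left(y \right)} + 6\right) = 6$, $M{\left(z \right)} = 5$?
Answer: $\frac{4180}{3} \approx 1393.3$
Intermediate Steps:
$H{\left(o \right)} = \frac{2}{3} + \frac{o}{3}$
$X{\left(y \right)} = -3$ ($X{\left(y \right)} = -6 + \frac{1}{2} \cdot 6 = -6 + 3 = -3$)
$V = 7$
$b = - \frac{22}{3}$ ($b = \left(\frac{2}{3} + \frac{1}{3} \left(-3\right)\right) - 7 = \left(\frac{2}{3} - 1\right) - 7 = - \frac{1}{3} - 7 = - \frac{22}{3} \approx -7.3333$)
$E{\left(g \right)} = -4 - 3 g$ ($E{\left(g \right)} = g \left(-3\right) - 4 = - 3 g - 4 = -4 - 3 g$)
$E{\left(-2 \right)} M{\left(- \frac{3}{1} \right)} b \left(-19\right) = \left(-4 - -6\right) 5 \left(- \frac{22}{3}\right) \left(-19\right) = \left(-4 + 6\right) \left(- \frac{110}{3}\right) \left(-19\right) = 2 \left(- \frac{110}{3}\right) \left(-19\right) = \left(- \frac{220}{3}\right) \left(-19\right) = \frac{4180}{3}$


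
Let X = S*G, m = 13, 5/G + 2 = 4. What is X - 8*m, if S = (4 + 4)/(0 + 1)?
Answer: -84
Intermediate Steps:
G = 5/2 (G = 5/(-2 + 4) = 5/2 ≈ 2.5000)
S = 8 (S = 8/1 = 8*1 = 8)
X = 20 (X = 8*(5/2) = 20)
X - 8*m = 20 - 8*13 = 20 - 104 = -84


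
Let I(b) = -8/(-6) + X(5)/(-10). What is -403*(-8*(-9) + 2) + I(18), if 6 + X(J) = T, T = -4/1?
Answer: -89459/3 ≈ -29820.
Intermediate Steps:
T = -4 (T = -4*1 = -4)
X(J) = -10 (X(J) = -6 - 4 = -10)
I(b) = 7/3 (I(b) = -8/(-6) - 10/(-10) = -8*(-1/6) - 10*(-1/10) = 4/3 + 1 = 7/3)
-403*(-8*(-9) + 2) + I(18) = -403*(-8*(-9) + 2) + 7/3 = -403*(72 + 2) + 7/3 = -403*74 + 7/3 = -29822 + 7/3 = -89459/3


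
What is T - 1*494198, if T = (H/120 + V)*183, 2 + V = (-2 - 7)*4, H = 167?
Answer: -20035893/40 ≈ -5.0090e+5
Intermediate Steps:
V = -38 (V = -2 + (-2 - 7)*4 = -2 - 9*4 = -2 - 36 = -38)
T = -267973/40 (T = (167/120 - 38)*183 = -4393/120*183 = -267973/40 ≈ -6699.3)
T - 1*494198 = -267973/40 - 1*494198 = -267973/40 - 494198 = -20035893/40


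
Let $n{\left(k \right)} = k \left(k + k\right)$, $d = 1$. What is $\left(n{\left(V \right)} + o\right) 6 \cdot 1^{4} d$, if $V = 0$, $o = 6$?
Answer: $36$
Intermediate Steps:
$n{\left(k \right)} = 2 k^{2}$ ($n{\left(k \right)} = k 2 k = 2 k^{2}$)
$\left(n{\left(V \right)} + o\right) 6 \cdot 1^{4} d = \left(2 \cdot 0^{2} + 6\right) 6 \cdot 1^{4} \cdot 1 = \left(2 \cdot 0 + 6\right) 6 \cdot 1 \cdot 1 = \left(0 + 6\right) 6 \cdot 1 \cdot 1 = 6 \cdot 6 \cdot 1 \cdot 1 = 36 \cdot 1 \cdot 1 = 36 \cdot 1 = 36$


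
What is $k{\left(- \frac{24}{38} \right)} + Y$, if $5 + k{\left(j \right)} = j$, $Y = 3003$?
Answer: $\frac{56950}{19} \approx 2997.4$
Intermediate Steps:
$k{\left(j \right)} = -5 + j$
$k{\left(- \frac{24}{38} \right)} + Y = \left(-5 - \frac{24}{38}\right) + 3003 = \left(-5 - \frac{12}{19}\right) + 3003 = - \frac{107}{19} + 3003 = \frac{56950}{19}$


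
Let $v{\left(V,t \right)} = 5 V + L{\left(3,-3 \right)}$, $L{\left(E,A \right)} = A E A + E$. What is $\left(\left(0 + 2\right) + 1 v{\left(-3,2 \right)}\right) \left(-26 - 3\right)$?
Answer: $-493$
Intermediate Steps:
$L{\left(E,A \right)} = E + E A^{2}$ ($L{\left(E,A \right)} = E A^{2} + E = E + E A^{2}$)
$v{\left(V,t \right)} = 30 + 5 V$ ($v{\left(V,t \right)} = 5 V + 3 \left(1 + \left(-3\right)^{2}\right) = 5 V + 3 \left(1 + 9\right) = 5 V + 3 \cdot 10 = 5 V + 30 = 30 + 5 V$)
$\left(\left(0 + 2\right) + 1 v{\left(-3,2 \right)}\right) \left(-26 - 3\right) = \left(\left(0 + 2\right) + 1 \left(30 + 5 \left(-3\right)\right)\right) \left(-26 - 3\right) = \left(2 + 1 \left(30 - 15\right)\right) \left(-29\right) = \left(2 + 1 \cdot 15\right) \left(-29\right) = \left(2 + 15\right) \left(-29\right) = 17 \left(-29\right) = -493$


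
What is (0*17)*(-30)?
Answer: 0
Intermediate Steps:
(0*17)*(-30) = 0*(-30) = 0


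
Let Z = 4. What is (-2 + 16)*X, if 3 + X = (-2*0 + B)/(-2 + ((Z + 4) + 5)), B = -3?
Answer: -504/11 ≈ -45.818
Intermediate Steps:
X = -36/11 (X = -3 + (-2*0 - 3)/(-2 + ((4 + 4) + 5)) = -3 + (0 - 3)/(-2 + (8 + 5)) = -3 - 3/(-2 + 13) = -3 - 3/11 = -36/11 ≈ -3.2727)
(-2 + 16)*X = (-2 + 16)*(-36/11) = 14*(-36/11) = -504/11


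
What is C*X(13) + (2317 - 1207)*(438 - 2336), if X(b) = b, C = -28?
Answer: -2107144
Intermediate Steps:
C*X(13) + (2317 - 1207)*(438 - 2336) = -28*13 + (2317 - 1207)*(438 - 2336) = -364 + 1110*(-1898) = -364 - 2106780 = -2107144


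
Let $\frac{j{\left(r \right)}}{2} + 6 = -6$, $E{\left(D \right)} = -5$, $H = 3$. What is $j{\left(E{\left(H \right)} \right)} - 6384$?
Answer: $-6408$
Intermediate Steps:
$j{\left(r \right)} = -24$ ($j{\left(r \right)} = -12 + 2 \left(-6\right) = -12 - 12 = -24$)
$j{\left(E{\left(H \right)} \right)} - 6384 = -24 - 6384 = -6408$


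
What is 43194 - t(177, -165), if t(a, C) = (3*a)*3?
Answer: 41601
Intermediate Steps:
t(a, C) = 9*a
43194 - t(177, -165) = 43194 - 9*177 = 43194 - 1*1593 = 43194 - 1593 = 41601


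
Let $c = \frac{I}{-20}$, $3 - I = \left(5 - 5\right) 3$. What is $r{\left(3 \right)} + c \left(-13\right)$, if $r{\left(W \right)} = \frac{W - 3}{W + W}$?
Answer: $\frac{39}{20} \approx 1.95$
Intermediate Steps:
$I = 3$ ($I = 3 - \left(5 - 5\right) 3 = 3 - 0 \cdot 3 = 3 - 0 = 3 + 0 = 3$)
$r{\left(W \right)} = \frac{-3 + W}{2 W}$
$c = - \frac{3}{20}$ ($c = \frac{3}{-20} = 3 \left(- \frac{1}{20}\right) = - \frac{3}{20} \approx -0.15$)
$r{\left(3 \right)} + c \left(-13\right) = \frac{-3 + 3}{2 \cdot 3} - - \frac{39}{20} = \frac{1}{2} \cdot \frac{1}{3} \cdot 0 + \frac{39}{20} = 0 + \frac{39}{20} = \frac{39}{20}$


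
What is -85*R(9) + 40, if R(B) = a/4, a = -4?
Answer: 125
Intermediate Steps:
R(B) = -1 (R(B) = -4/4 = -4*¼ = -1)
-85*R(9) + 40 = -85*(-1) + 40 = 85 + 40 = 125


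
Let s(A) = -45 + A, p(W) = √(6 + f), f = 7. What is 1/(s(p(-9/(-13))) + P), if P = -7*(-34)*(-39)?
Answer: -9327/86992916 - √13/86992916 ≈ -0.00010726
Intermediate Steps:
p(W) = √13 (p(W) = √(6 + 7) = √13)
P = -9282 (P = 238*(-39) = -9282)
1/(s(p(-9/(-13))) + P) = 1/((-45 + √13) - 9282) = 1/(-9327 + √13)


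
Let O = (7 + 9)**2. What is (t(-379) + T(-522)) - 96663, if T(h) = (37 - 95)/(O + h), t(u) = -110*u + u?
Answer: -7361787/133 ≈ -55352.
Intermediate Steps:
t(u) = -109*u
O = 256 (O = 16**2 = 256)
T(h) = -58/(256 + h) (T(h) = (37 - 95)/(256 + h) = -58/(256 + h))
(t(-379) + T(-522)) - 96663 = (-109*(-379) - 58/(256 - 522)) - 96663 = (41311 - 58/(-266)) - 96663 = (41311 - 58*(-1/266)) - 96663 = (41311 + 29/133) - 96663 = 5494392/133 - 96663 = -7361787/133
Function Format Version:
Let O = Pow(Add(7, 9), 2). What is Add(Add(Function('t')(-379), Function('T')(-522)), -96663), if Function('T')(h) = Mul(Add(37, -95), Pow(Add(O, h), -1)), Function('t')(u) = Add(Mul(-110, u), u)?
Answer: Rational(-7361787, 133) ≈ -55352.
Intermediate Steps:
Function('t')(u) = Mul(-109, u)
O = 256 (O = Pow(16, 2) = 256)
Function('T')(h) = Mul(-58, Pow(Add(256, h), -1)) (Function('T')(h) = Mul(Add(37, -95), Pow(Add(256, h), -1)) = Mul(-58, Pow(Add(256, h), -1)))
Add(Add(Function('t')(-379), Function('T')(-522)), -96663) = Add(Add(Mul(-109, -379), Mul(-58, Pow(Add(256, -522), -1))), -96663) = Add(Add(41311, Mul(-58, Pow(-266, -1))), -96663) = Add(Add(41311, Mul(-58, Rational(-1, 266))), -96663) = Add(Add(41311, Rational(29, 133)), -96663) = Add(Rational(5494392, 133), -96663) = Rational(-7361787, 133)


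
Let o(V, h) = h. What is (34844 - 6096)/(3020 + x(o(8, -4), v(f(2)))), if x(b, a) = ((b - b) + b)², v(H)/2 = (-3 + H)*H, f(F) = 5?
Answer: 7187/759 ≈ 9.4690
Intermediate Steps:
v(H) = 2*H*(-3 + H) (v(H) = 2*((-3 + H)*H) = 2*(H*(-3 + H)) = 2*H*(-3 + H))
x(b, a) = b² (x(b, a) = (0 + b)² = b²)
(34844 - 6096)/(3020 + x(o(8, -4), v(f(2)))) = (34844 - 6096)/(3020 + (-4)²) = 28748/(3020 + 16) = 28748/3036 = 28748*(1/3036) = 7187/759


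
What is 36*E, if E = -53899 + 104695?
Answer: 1828656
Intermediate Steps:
E = 50796
36*E = 36*50796 = 1828656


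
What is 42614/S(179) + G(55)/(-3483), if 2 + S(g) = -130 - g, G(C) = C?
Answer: -148441667/1083213 ≈ -137.04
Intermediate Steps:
S(g) = -132 - g (S(g) = -2 + (-130 - g) = -132 - g)
42614/S(179) + G(55)/(-3483) = 42614/(-132 - 1*179) + 55/(-3483) = 42614/(-132 - 179) + 55*(-1/3483) = 42614/(-311) - 55/3483 = 42614*(-1/311) - 55/3483 = -42614/311 - 55/3483 = -148441667/1083213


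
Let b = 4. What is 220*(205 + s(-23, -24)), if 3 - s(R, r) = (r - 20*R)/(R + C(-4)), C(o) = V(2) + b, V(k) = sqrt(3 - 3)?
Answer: 965360/19 ≈ 50808.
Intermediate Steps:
V(k) = 0 (V(k) = sqrt(0) = 0)
C(o) = 4 (C(o) = 0 + 4 = 4)
s(R, r) = 3 - (r - 20*R)/(4 + R) (s(R, r) = 3 - (r - 20*R)/(R + 4) = 3 - (r - 20*R)/(4 + R))
220*(205 + s(-23, -24)) = 220*(205 + (12 - 1*(-24) + 23*(-23))/(4 - 23)) = 220*(205 + (12 + 24 - 529)/(-19)) = 220*(205 - 1/19*(-493)) = 220*(205 + 493/19) = 220*(4388/19) = 965360/19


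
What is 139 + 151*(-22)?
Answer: -3183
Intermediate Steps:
139 + 151*(-22) = 139 - 3322 = -3183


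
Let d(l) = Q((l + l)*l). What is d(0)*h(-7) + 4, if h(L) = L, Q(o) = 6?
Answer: -38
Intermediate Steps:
d(l) = 6
d(0)*h(-7) + 4 = 6*(-7) + 4 = -42 + 4 = -38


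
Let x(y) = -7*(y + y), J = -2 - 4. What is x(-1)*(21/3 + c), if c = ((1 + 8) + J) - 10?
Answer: 0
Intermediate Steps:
J = -6
c = -7 (c = ((1 + 8) - 6) - 10 = (9 - 6) - 10 = 3 - 10 = -7)
x(y) = -14*y
x(-1)*(21/3 + c) = (-14*(-1))*(21/3 - 7) = 14*(21*(⅓) - 7) = 14*(7 - 7) = 14*0 = 0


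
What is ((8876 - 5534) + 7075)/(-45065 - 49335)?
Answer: -10417/94400 ≈ -0.11035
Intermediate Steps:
((8876 - 5534) + 7075)/(-45065 - 49335) = (3342 + 7075)/(-94400) = 10417*(-1/94400) = -10417/94400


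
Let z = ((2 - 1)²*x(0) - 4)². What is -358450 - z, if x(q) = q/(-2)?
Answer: -358466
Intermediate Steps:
x(q) = -q/2 (x(q) = q*(-½) = -q/2)
z = 16 (z = ((2 - 1)²*(-½*0) - 4)² = (1²*0 - 4)² = (1*0 - 4)² = (0 - 4)² = (-4)² = 16)
-358450 - z = -358450 - 1*16 = -358450 - 16 = -358466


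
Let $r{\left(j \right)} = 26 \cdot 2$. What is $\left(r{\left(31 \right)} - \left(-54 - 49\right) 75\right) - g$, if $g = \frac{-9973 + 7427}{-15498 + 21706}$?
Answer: $\frac{24141081}{3104} \approx 7777.4$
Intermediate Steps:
$g = - \frac{1273}{3104}$ ($g = - \frac{2546}{6208} = \left(-2546\right) \frac{1}{6208} = - \frac{1273}{3104} \approx -0.41012$)
$r{\left(j \right)} = 52$
$\left(r{\left(31 \right)} - \left(-54 - 49\right) 75\right) - g = \left(52 - \left(-54 - 49\right) 75\right) - - \frac{1273}{3104} = \left(52 - \left(-103\right) 75\right) + \frac{1273}{3104} = \left(52 - -7725\right) + \frac{1273}{3104} = \left(52 + 7725\right) + \frac{1273}{3104} = 7777 + \frac{1273}{3104} = \frac{24141081}{3104}$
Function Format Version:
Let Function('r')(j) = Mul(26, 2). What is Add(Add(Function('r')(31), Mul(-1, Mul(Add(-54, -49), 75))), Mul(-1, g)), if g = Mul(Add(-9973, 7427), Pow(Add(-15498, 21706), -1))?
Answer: Rational(24141081, 3104) ≈ 7777.4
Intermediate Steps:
g = Rational(-1273, 3104) (g = Mul(-2546, Pow(6208, -1)) = Mul(-2546, Rational(1, 6208)) = Rational(-1273, 3104) ≈ -0.41012)
Function('r')(j) = 52
Add(Add(Function('r')(31), Mul(-1, Mul(Add(-54, -49), 75))), Mul(-1, g)) = Add(Add(52, Mul(-1, Mul(Add(-54, -49), 75))), Mul(-1, Rational(-1273, 3104))) = Add(Add(52, Mul(-1, Mul(-103, 75))), Rational(1273, 3104)) = Add(Add(52, Mul(-1, -7725)), Rational(1273, 3104)) = Add(Add(52, 7725), Rational(1273, 3104)) = Add(7777, Rational(1273, 3104)) = Rational(24141081, 3104)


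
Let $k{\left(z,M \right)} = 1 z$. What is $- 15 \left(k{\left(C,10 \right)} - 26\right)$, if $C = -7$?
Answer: $495$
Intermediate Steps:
$k{\left(z,M \right)} = z$
$- 15 \left(k{\left(C,10 \right)} - 26\right) = - 15 \left(-7 - 26\right) = \left(-15\right) \left(-33\right) = 495$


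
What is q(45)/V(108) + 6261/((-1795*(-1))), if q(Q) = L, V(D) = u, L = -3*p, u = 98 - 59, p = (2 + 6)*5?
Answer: 9593/23335 ≈ 0.41110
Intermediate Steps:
p = 40 (p = 8*5 = 40)
u = 39
L = -120 (L = -3*40 = -120)
V(D) = 39
q(Q) = -120
q(45)/V(108) + 6261/((-1795*(-1))) = -120/39 + 6261/((-1795*(-1))) = -120*1/39 + 6261/1795 = -40/13 + 6261*(1/1795) = -40/13 + 6261/1795 = 9593/23335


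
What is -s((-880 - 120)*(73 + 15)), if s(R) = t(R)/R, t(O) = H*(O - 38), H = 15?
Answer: -132057/8800 ≈ -15.006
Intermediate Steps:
t(O) = -570 + 15*O (t(O) = 15*(O - 38) = 15*(-38 + O) = -570 + 15*O)
s(R) = (-570 + 15*R)/R
-s((-880 - 120)*(73 + 15)) = -(15 - 570*1/((-880 - 120)*(73 + 15))) = -(15 - 570/((-1000*88))) = -(15 - 570/(-88000)) = -(15 - 570*(-1/88000)) = -(15 + 57/8800) = -1*132057/8800 = -132057/8800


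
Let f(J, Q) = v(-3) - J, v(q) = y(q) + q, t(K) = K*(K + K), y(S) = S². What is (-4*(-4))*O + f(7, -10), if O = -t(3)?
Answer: -289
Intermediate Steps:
t(K) = 2*K² (t(K) = K*(2*K) = 2*K²)
v(q) = q + q² (v(q) = q² + q = q + q²)
f(J, Q) = 6 - J (f(J, Q) = -3*(1 - 3) - J = -3*(-2) - J = 6 - J)
O = -18 (O = -2*3² = -2*9 = -1*18 = -18)
(-4*(-4))*O + f(7, -10) = -4*(-4)*(-18) + (6 - 1*7) = 16*(-18) + (6 - 7) = -288 - 1 = -289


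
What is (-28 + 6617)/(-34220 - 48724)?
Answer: -6589/82944 ≈ -0.079439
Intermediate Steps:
(-28 + 6617)/(-34220 - 48724) = 6589/(-82944) = 6589*(-1/82944) = -6589/82944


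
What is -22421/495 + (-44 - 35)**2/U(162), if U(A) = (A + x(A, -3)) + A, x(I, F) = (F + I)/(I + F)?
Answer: -839506/32175 ≈ -26.092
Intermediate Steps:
x(I, F) = 1 (x(I, F) = (F + I)/(F + I) = 1)
U(A) = 1 + 2*A (U(A) = (A + 1) + A = (1 + A) + A = 1 + 2*A)
-22421/495 + (-44 - 35)**2/U(162) = -22421/495 + (-44 - 35)**2/(1 + 2*162) = -22421*1/495 + (-79)**2/(1 + 324) = -22421/495 + 6241/325 = -839506/32175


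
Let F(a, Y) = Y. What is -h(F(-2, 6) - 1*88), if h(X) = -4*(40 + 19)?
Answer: 236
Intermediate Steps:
h(X) = -236 (h(X) = -4*59 = -236)
-h(F(-2, 6) - 1*88) = -1*(-236) = 236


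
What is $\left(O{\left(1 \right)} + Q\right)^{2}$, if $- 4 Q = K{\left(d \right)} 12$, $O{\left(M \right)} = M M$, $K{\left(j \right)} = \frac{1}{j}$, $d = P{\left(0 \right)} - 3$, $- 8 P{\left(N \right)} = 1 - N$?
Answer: $\frac{2401}{625} \approx 3.8416$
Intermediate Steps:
$P{\left(N \right)} = - \frac{1}{8} + \frac{N}{8}$ ($P{\left(N \right)} = - \frac{1 - N}{8} = - \frac{1}{8} + \frac{N}{8}$)
$d = - \frac{25}{8}$ ($d = \left(- \frac{1}{8} + \frac{1}{8} \cdot 0\right) - 3 = \left(- \frac{1}{8} + 0\right) - 3 = - \frac{1}{8} - 3 = - \frac{25}{8} \approx -3.125$)
$O{\left(M \right)} = M^{2}$
$Q = \frac{24}{25}$ ($Q = - \frac{\frac{1}{- \frac{25}{8}} \cdot 12}{4} = - \frac{\left(- \frac{8}{25}\right) 12}{4} = \left(- \frac{1}{4}\right) \left(- \frac{96}{25}\right) = \frac{24}{25} \approx 0.96$)
$\left(O{\left(1 \right)} + Q\right)^{2} = \left(1^{2} + \frac{24}{25}\right)^{2} = \left(1 + \frac{24}{25}\right)^{2} = \left(\frac{49}{25}\right)^{2} = \frac{2401}{625}$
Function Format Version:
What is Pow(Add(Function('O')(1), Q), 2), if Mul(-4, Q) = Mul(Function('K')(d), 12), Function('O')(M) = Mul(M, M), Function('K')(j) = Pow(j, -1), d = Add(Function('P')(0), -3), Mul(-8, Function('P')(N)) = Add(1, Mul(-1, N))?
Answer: Rational(2401, 625) ≈ 3.8416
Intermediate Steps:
Function('P')(N) = Add(Rational(-1, 8), Mul(Rational(1, 8), N)) (Function('P')(N) = Mul(Rational(-1, 8), Add(1, Mul(-1, N))) = Add(Rational(-1, 8), Mul(Rational(1, 8), N)))
d = Rational(-25, 8) (d = Add(Add(Rational(-1, 8), Mul(Rational(1, 8), 0)), -3) = Add(Add(Rational(-1, 8), 0), -3) = Add(Rational(-1, 8), -3) = Rational(-25, 8) ≈ -3.1250)
Function('O')(M) = Pow(M, 2)
Q = Rational(24, 25) (Q = Mul(Rational(-1, 4), Mul(Pow(Rational(-25, 8), -1), 12)) = Mul(Rational(-1, 4), Mul(Rational(-8, 25), 12)) = Mul(Rational(-1, 4), Rational(-96, 25)) = Rational(24, 25) ≈ 0.96000)
Pow(Add(Function('O')(1), Q), 2) = Pow(Add(Pow(1, 2), Rational(24, 25)), 2) = Pow(Add(1, Rational(24, 25)), 2) = Pow(Rational(49, 25), 2) = Rational(2401, 625)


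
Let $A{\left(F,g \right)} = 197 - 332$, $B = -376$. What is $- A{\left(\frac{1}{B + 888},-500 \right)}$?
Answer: $135$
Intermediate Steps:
$A{\left(F,g \right)} = -135$
$- A{\left(\frac{1}{B + 888},-500 \right)} = \left(-1\right) \left(-135\right) = 135$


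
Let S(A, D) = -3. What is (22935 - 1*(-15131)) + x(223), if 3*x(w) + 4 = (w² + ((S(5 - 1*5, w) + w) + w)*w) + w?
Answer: 87645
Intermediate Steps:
x(w) = -4/3 + w/3 + w²/3 + w*(-3 + 2*w)/3 (x(w) = -4/3 + ((w² + ((-3 + w) + w)*w) + w)/3 = -4/3 + ((w² + (-3 + 2*w)*w) + w)/3 = -4/3 + ((w² + w*(-3 + 2*w)) + w)/3 = -4/3 + (w + w² + w*(-3 + 2*w))/3 = -4/3 + (w/3 + w²/3 + w*(-3 + 2*w)/3) = -4/3 + w/3 + w²/3 + w*(-3 + 2*w)/3)
(22935 - 1*(-15131)) + x(223) = (22935 - 1*(-15131)) + (-4/3 + 223² - ⅔*223) = (22935 + 15131) + (-4/3 + 49729 - 446/3) = 38066 + 49579 = 87645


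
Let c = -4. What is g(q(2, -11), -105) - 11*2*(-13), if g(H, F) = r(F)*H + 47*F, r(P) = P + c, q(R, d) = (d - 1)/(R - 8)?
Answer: -4867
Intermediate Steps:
q(R, d) = (-1 + d)/(-8 + R)
r(P) = -4 + P (r(P) = P - 4 = -4 + P)
g(H, F) = 47*F + H*(-4 + F) (g(H, F) = (-4 + F)*H + 47*F = H*(-4 + F) + 47*F = 47*F + H*(-4 + F))
g(q(2, -11), -105) - 11*2*(-13) = (47*(-105) + ((-1 - 11)/(-8 + 2))*(-4 - 105)) - 11*2*(-13) = (-4935 + (-12/(-6))*(-109)) - 22*(-13) = (-4935 - ⅙*(-12)*(-109)) - 1*(-286) = (-4935 + 2*(-109)) + 286 = (-4935 - 218) + 286 = -5153 + 286 = -4867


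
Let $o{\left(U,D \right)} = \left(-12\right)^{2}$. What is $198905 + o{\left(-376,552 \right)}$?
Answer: $199049$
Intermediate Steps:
$o{\left(U,D \right)} = 144$
$198905 + o{\left(-376,552 \right)} = 198905 + 144 = 199049$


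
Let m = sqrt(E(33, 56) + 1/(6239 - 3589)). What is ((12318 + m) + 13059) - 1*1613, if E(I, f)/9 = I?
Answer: 23764 + sqrt(83427406)/530 ≈ 23781.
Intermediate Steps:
E(I, f) = 9*I
m = sqrt(83427406)/530 (m = sqrt(9*33 + 1/(6239 - 3589)) = sqrt(297 + 1/2650) = sqrt(787051/2650) = sqrt(83427406)/530 ≈ 17.234)
((12318 + m) + 13059) - 1*1613 = ((12318 + sqrt(83427406)/530) + 13059) - 1*1613 = (25377 + sqrt(83427406)/530) - 1613 = 23764 + sqrt(83427406)/530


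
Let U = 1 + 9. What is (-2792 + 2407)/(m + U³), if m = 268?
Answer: -385/1268 ≈ -0.30363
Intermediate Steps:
U = 10
(-2792 + 2407)/(m + U³) = (-2792 + 2407)/(268 + 10³) = -385/(268 + 1000) = -385/1268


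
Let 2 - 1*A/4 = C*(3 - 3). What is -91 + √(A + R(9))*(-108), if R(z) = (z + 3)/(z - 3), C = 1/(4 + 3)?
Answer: -91 - 108*√10 ≈ -432.53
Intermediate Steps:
C = ⅐ (C = 1/7 = ⅐ ≈ 0.14286)
R(z) = (3 + z)/(-3 + z)
A = 8 (A = 8 - 4*(3 - 3)/7 = 8 - 4*0/7 = 8 - 4*0 = 8 + 0 = 8)
-91 + √(A + R(9))*(-108) = -91 + √(8 + (3 + 9)/(-3 + 9))*(-108) = -91 + √(8 + 12/6)*(-108) = -91 + √(8 + (⅙)*12)*(-108) = -91 + √(8 + 2)*(-108) = -91 + √10*(-108) = -91 - 108*√10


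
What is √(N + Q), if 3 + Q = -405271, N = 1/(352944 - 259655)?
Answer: I*√3527033773392465/93289 ≈ 636.61*I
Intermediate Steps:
N = 1/93289 ≈ 1.0719e-5
Q = -405274 (Q = -3 - 405271 = -405274)
√(N + Q) = √(1/93289 - 405274) = √(-37807606185/93289) = I*√3527033773392465/93289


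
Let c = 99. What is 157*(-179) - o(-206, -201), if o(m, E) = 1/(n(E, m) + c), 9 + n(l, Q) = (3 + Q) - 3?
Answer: -3259947/116 ≈ -28103.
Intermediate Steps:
n(l, Q) = -9 + Q (n(l, Q) = -9 + ((3 + Q) - 3) = -9 + Q)
o(m, E) = 1/(90 + m) (o(m, E) = 1/((-9 + m) + 99) = 1/(90 + m))
157*(-179) - o(-206, -201) = 157*(-179) - 1/(90 - 206) = -28103 - 1/(-116) = -28103 - 1*(-1/116) = -28103 + 1/116 = -3259947/116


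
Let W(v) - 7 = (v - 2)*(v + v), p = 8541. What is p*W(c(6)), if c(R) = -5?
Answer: 657657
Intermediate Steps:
W(v) = 7 + 2*v*(-2 + v) (W(v) = 7 + (v - 2)*(v + v) = 7 + (-2 + v)*(2*v) = 7 + 2*v*(-2 + v))
p*W(c(6)) = 8541*(7 - 4*(-5) + 2*(-5)**2) = 8541*(7 + 20 + 2*25) = 8541*(7 + 20 + 50) = 8541*77 = 657657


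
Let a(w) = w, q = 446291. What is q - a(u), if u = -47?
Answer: 446338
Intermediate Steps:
q - a(u) = 446291 - 1*(-47) = 446291 + 47 = 446338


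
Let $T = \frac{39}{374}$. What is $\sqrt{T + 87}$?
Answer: $\frac{\sqrt{12183798}}{374} \approx 9.333$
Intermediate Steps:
$T = \frac{39}{374}$ ($T = 39 \cdot \frac{1}{374} = \frac{39}{374} \approx 0.10428$)
$\sqrt{T + 87} = \sqrt{\frac{39}{374} + 87} = \sqrt{\frac{32577}{374}} = \frac{\sqrt{12183798}}{374}$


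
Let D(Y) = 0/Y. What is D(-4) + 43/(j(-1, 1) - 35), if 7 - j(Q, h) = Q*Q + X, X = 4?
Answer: -43/33 ≈ -1.3030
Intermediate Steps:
D(Y) = 0
j(Q, h) = 3 - Q² (j(Q, h) = 7 - (Q*Q + 4) = 7 - (Q² + 4) = 7 - (4 + Q²) = 7 + (-4 - Q²) = 3 - Q²)
D(-4) + 43/(j(-1, 1) - 35) = 0 + 43/((3 - 1*(-1)²) - 35) = 0 + 43/((3 - 1*1) - 35) = 0 + 43/((3 - 1) - 35) = 0 + 43/(2 - 35) = 0 + 43/(-33) = 0 - 1/33*43 = 0 - 43/33 = -43/33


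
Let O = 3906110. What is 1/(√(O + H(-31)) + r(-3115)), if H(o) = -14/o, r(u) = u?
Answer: -96565/179710551 - 4*√234610759/179710551 ≈ -0.00087826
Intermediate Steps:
1/(√(O + H(-31)) + r(-3115)) = 1/(√(3906110 - 14/(-31)) - 3115) = 1/(√(3906110 - 14*(-1/31)) - 3115) = 1/(√(3906110 + 14/31) - 3115) = 1/(√(121089424/31) - 3115) = 1/(4*√234610759/31 - 3115) = 1/(-3115 + 4*√234610759/31)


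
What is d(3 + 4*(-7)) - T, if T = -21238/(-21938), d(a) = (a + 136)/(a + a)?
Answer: -249787/78350 ≈ -3.1881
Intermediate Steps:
d(a) = (136 + a)/(2*a) (d(a) = (136 + a)/((2*a)) = (136 + a)*(1/(2*a)) = (136 + a)/(2*a))
T = 1517/1567 (T = -21238*(-1/21938) = 1517/1567 ≈ 0.96809)
d(3 + 4*(-7)) - T = (136 + (3 + 4*(-7)))/(2*(3 + 4*(-7))) - 1*1517/1567 = (136 + (3 - 28))/(2*(3 - 28)) - 1517/1567 = (1/2)*(136 - 25)/(-25) - 1517/1567 = (1/2)*(-1/25)*111 - 1517/1567 = -111/50 - 1517/1567 = -249787/78350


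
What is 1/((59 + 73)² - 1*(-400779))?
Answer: 1/418203 ≈ 2.3912e-6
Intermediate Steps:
1/((59 + 73)² - 1*(-400779)) = 1/(132² + 400779) = 1/(17424 + 400779) = 1/418203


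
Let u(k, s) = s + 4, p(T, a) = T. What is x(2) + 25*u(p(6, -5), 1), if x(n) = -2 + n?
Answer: 125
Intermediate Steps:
u(k, s) = 4 + s
x(2) + 25*u(p(6, -5), 1) = (-2 + 2) + 25*(4 + 1) = 0 + 25*5 = 0 + 125 = 125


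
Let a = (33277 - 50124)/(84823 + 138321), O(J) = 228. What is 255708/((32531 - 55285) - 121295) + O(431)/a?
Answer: -7333064685444/2426793503 ≈ -3021.7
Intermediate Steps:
a = -16847/223144 ≈ -0.075498
255708/((32531 - 55285) - 121295) + O(431)/a = 255708/((32531 - 55285) - 121295) + 228/(-16847/223144) = 255708/(-22754 - 121295) + 228*(-223144/16847) = 255708/(-144049) - 50876832/16847 = 255708*(-1/144049) - 50876832/16847 = -255708/144049 - 50876832/16847 = -7333064685444/2426793503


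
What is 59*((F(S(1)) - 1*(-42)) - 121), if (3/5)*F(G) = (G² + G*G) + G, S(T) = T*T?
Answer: -4366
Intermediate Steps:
S(T) = T²
F(G) = 5*G/3 + 10*G²/3 (F(G) = 5*((G² + G*G) + G)/3 = 5*((G² + G²) + G)/3 = 5*(2*G² + G)/3 = 5*(G + 2*G²)/3 = 5*G/3 + 10*G²/3)
59*((F(S(1)) - 1*(-42)) - 121) = 59*(((5/3)*1²*(1 + 2*1²) - 1*(-42)) - 121) = 59*(((5/3)*1*(1 + 2*1) + 42) - 121) = 59*(((5/3)*1*(1 + 2) + 42) - 121) = 59*(((5/3)*1*3 + 42) - 121) = 59*((5 + 42) - 121) = 59*(47 - 121) = 59*(-74) = -4366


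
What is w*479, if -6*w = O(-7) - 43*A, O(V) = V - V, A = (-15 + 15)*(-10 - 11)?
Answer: 0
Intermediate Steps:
A = 0 (A = 0*(-21) = 0)
O(V) = 0
w = 0 (w = -(0 - 43*0)/6 = -(0 + 0)/6 = -⅙*0 = 0)
w*479 = 0*479 = 0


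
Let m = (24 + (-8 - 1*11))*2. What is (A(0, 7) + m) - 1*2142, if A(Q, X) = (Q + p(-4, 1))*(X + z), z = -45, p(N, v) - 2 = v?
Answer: -2246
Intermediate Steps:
p(N, v) = 2 + v
A(Q, X) = (-45 + X)*(3 + Q) (A(Q, X) = (Q + (2 + 1))*(X - 45) = (Q + 3)*(-45 + X) = (3 + Q)*(-45 + X) = (-45 + X)*(3 + Q))
m = 10 (m = (24 + (-8 - 11))*2 = (24 - 19)*2 = 5*2 = 10)
(A(0, 7) + m) - 1*2142 = ((-135 - 45*0 + 3*7 + 0*7) + 10) - 1*2142 = ((-135 + 0 + 21 + 0) + 10) - 2142 = (-114 + 10) - 2142 = -104 - 2142 = -2246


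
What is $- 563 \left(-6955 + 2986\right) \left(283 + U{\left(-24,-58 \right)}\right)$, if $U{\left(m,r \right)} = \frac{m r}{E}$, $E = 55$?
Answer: $\frac{37891213479}{55} \approx 6.8893 \cdot 10^{8}$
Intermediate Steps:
$U{\left(m,r \right)} = \frac{m r}{55}$
$- 563 \left(-6955 + 2986\right) \left(283 + U{\left(-24,-58 \right)}\right) = - 563 \left(-6955 + 2986\right) \left(283 + \frac{1}{55} \left(-24\right) \left(-58\right)\right) = - 563 \left(- 3969 \left(283 + \frac{1392}{55}\right)\right) = - 563 \left(\left(-3969\right) \frac{16957}{55}\right) = \left(-563\right) \left(- \frac{67302333}{55}\right) = \frac{37891213479}{55}$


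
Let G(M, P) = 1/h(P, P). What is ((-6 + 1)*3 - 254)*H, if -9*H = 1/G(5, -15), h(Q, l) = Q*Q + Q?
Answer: 18830/3 ≈ 6276.7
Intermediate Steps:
h(Q, l) = Q + Q² (h(Q, l) = Q² + Q = Q + Q²)
G(M, P) = 1/(P*(1 + P))
H = -70/3 (H = -1/(9*(1/((-15)*(1 - 15)))) = -1/(9*((-1/15/(-14)))) = -1/(9*((-1/15*(-1/14)))) = -1/(9*1/210) = -⅑*210 = -70/3 ≈ -23.333)
((-6 + 1)*3 - 254)*H = ((-6 + 1)*3 - 254)*(-70/3) = (-5*3 - 254)*(-70/3) = (-15 - 254)*(-70/3) = -269*(-70/3) = 18830/3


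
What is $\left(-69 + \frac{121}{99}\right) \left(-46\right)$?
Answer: $\frac{28060}{9} \approx 3117.8$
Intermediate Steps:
$\left(-69 + \frac{121}{99}\right) \left(-46\right) = \left(-69 + 121 \cdot \frac{1}{99}\right) \left(-46\right) = \left(-69 + \frac{11}{9}\right) \left(-46\right) = \left(- \frac{610}{9}\right) \left(-46\right) = \frac{28060}{9}$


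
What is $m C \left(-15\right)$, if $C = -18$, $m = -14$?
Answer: $-3780$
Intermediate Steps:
$m C \left(-15\right) = \left(-14\right) \left(-18\right) \left(-15\right) = 252 \left(-15\right) = -3780$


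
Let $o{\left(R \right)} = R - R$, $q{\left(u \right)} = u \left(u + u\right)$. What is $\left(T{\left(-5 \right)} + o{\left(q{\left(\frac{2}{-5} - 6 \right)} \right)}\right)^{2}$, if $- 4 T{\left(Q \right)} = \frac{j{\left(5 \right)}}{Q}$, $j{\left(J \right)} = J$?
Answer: $\frac{1}{16} \approx 0.0625$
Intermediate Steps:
$q{\left(u \right)} = 2 u^{2}$ ($q{\left(u \right)} = u 2 u = 2 u^{2}$)
$T{\left(Q \right)} = - \frac{5}{4 Q}$ ($T{\left(Q \right)} = - \frac{5 \frac{1}{Q}}{4} = - \frac{5}{4 Q}$)
$o{\left(R \right)} = 0$
$\left(T{\left(-5 \right)} + o{\left(q{\left(\frac{2}{-5} - 6 \right)} \right)}\right)^{2} = \left(- \frac{5}{4 \left(-5\right)} + 0\right)^{2} = \left(\left(- \frac{5}{4}\right) \left(- \frac{1}{5}\right) + 0\right)^{2} = \left(\frac{1}{4} + 0\right)^{2} = \left(\frac{1}{4}\right)^{2} = \frac{1}{16}$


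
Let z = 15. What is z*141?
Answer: 2115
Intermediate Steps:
z*141 = 15*141 = 2115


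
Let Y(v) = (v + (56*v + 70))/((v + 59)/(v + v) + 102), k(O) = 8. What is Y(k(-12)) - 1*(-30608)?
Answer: 52011408/1699 ≈ 30613.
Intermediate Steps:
Y(v) = (70 + 57*v)/(102 + (59 + v)/(2*v)) (Y(v) = (v + (70 + 56*v))/((59 + v)/((2*v)) + 102) = (70 + 57*v)/((59 + v)*(1/(2*v)) + 102) = (70 + 57*v)/((59 + v)/(2*v) + 102) = (70 + 57*v)/(102 + (59 + v)/(2*v)))
Y(k(-12)) - 1*(-30608) = 2*8*(70 + 57*8)/(59 + 205*8) - 1*(-30608) = 2*8*(70 + 456)/(59 + 1640) + 30608 = 2*8*526/1699 + 30608 = 2*8*(1/1699)*526 + 30608 = 8416/1699 + 30608 = 52011408/1699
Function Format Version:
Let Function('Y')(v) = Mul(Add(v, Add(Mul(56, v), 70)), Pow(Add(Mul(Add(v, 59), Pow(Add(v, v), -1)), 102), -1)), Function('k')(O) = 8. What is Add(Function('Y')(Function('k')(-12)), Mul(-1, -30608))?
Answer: Rational(52011408, 1699) ≈ 30613.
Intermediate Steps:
Function('Y')(v) = Mul(Pow(Add(102, Mul(Rational(1, 2), Pow(v, -1), Add(59, v))), -1), Add(70, Mul(57, v))) (Function('Y')(v) = Mul(Add(v, Add(70, Mul(56, v))), Pow(Add(Mul(Add(59, v), Pow(Mul(2, v), -1)), 102), -1)) = Mul(Add(70, Mul(57, v)), Pow(Add(Mul(Add(59, v), Mul(Rational(1, 2), Pow(v, -1))), 102), -1)) = Mul(Add(70, Mul(57, v)), Pow(Add(Mul(Rational(1, 2), Pow(v, -1), Add(59, v)), 102), -1)) = Mul(Add(70, Mul(57, v)), Pow(Add(102, Mul(Rational(1, 2), Pow(v, -1), Add(59, v))), -1)) = Mul(Pow(Add(102, Mul(Rational(1, 2), Pow(v, -1), Add(59, v))), -1), Add(70, Mul(57, v))))
Add(Function('Y')(Function('k')(-12)), Mul(-1, -30608)) = Add(Mul(2, 8, Pow(Add(59, Mul(205, 8)), -1), Add(70, Mul(57, 8))), Mul(-1, -30608)) = Add(Mul(2, 8, Pow(Add(59, 1640), -1), Add(70, 456)), 30608) = Add(Mul(2, 8, Pow(1699, -1), 526), 30608) = Add(Mul(2, 8, Rational(1, 1699), 526), 30608) = Add(Rational(8416, 1699), 30608) = Rational(52011408, 1699)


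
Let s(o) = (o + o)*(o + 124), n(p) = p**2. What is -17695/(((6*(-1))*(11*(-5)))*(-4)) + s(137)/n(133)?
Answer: 81481067/4669896 ≈ 17.448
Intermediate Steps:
s(o) = 2*o*(124 + o) (s(o) = (2*o)*(124 + o) = 2*o*(124 + o))
-17695/(((6*(-1))*(11*(-5)))*(-4)) + s(137)/n(133) = -17695/(((6*(-1))*(11*(-5)))*(-4)) + (2*137*(124 + 137))/(133**2) = -17695/(-6*(-55)*(-4)) + (2*137*261)/17689 = -17695/(330*(-4)) + 71514*(1/17689) = -17695/(-1320) + 71514/17689 = -17695*(-1/1320) + 71514/17689 = 3539/264 + 71514/17689 = 81481067/4669896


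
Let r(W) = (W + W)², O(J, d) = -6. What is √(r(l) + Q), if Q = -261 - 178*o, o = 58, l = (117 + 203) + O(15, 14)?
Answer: 13*√2271 ≈ 619.52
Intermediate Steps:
l = 314 (l = (117 + 203) - 6 = 320 - 6 = 314)
r(W) = 4*W² (r(W) = (2*W)² = 4*W²)
Q = -10585 (Q = -261 - 178*58 = -261 - 10324 = -10585)
√(r(l) + Q) = √(4*314² - 10585) = √(4*98596 - 10585) = √(394384 - 10585) = √383799 = 13*√2271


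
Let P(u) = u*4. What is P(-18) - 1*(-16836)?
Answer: 16764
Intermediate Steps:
P(u) = 4*u
P(-18) - 1*(-16836) = 4*(-18) - 1*(-16836) = -72 + 16836 = 16764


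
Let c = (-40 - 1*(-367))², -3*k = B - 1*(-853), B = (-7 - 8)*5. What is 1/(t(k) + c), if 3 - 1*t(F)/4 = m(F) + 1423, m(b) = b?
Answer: 3/306859 ≈ 9.7765e-6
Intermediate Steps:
B = -75 (B = -15*5 = -75)
k = -778/3 (k = -(-75 - 1*(-853))/3 = -(-75 + 853)/3 = -⅓*778 = -778/3 ≈ -259.33)
t(F) = -5680 - 4*F (t(F) = 12 - 4*(F + 1423) = 12 - 4*(1423 + F) = 12 + (-5692 - 4*F) = -5680 - 4*F)
c = 106929 (c = (-40 + 367)² = 327² = 106929)
1/(t(k) + c) = 1/((-5680 - 4*(-778/3)) + 106929) = 1/((-5680 + 3112/3) + 106929) = 1/(-13928/3 + 106929) = 1/(306859/3) = 3/306859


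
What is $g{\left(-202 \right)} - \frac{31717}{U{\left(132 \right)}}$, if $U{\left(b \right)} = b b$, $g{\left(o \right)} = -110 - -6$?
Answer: $- \frac{1843813}{17424} \approx -105.82$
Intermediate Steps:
$g{\left(o \right)} = -104$ ($g{\left(o \right)} = -110 + 6 = -104$)
$U{\left(b \right)} = b^{2}$
$g{\left(-202 \right)} - \frac{31717}{U{\left(132 \right)}} = -104 - \frac{31717}{132^{2}} = -104 - \frac{31717}{17424} = - \frac{1843813}{17424}$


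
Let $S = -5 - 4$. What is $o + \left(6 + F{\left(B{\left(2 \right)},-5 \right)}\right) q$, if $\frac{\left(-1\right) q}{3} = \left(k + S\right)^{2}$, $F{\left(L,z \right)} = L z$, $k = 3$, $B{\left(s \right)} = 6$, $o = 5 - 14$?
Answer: $2583$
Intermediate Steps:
$o = -9$
$S = -9$ ($S = -5 - 4 = -9$)
$q = -108$ ($q = - 3 \left(3 - 9\right)^{2} = - 3 \left(-6\right)^{2} = \left(-3\right) 36 = -108$)
$o + \left(6 + F{\left(B{\left(2 \right)},-5 \right)}\right) q = -9 + \left(6 + 6 \left(-5\right)\right) \left(-108\right) = -9 + \left(6 - 30\right) \left(-108\right) = -9 - -2592 = -9 + 2592 = 2583$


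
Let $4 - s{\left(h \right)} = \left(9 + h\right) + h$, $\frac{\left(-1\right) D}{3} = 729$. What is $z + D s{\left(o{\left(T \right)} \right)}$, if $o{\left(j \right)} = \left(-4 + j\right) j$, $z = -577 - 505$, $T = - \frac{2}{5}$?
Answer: $\frac{438781}{25} \approx 17551.0$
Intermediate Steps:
$T = - \frac{2}{5}$ ($T = \left(-2\right) \frac{1}{5} = - \frac{2}{5} \approx -0.4$)
$D = -2187$ ($D = \left(-3\right) 729 = -2187$)
$z = -1082$ ($z = -577 - 505 = -1082$)
$o{\left(j \right)} = j \left(-4 + j\right)$
$s{\left(h \right)} = -5 - 2 h$ ($s{\left(h \right)} = 4 - \left(\left(9 + h\right) + h\right) = 4 - \left(9 + 2 h\right) = -5 - 2 h$)
$z + D s{\left(o{\left(T \right)} \right)} = -1082 - 2187 \left(-5 - 2 \left(- \frac{2 \left(-4 - \frac{2}{5}\right)}{5}\right)\right) = -1082 - 2187 \left(-5 - 2 \left(\left(- \frac{2}{5}\right) \left(- \frac{22}{5}\right)\right)\right) = -1082 - 2187 \left(-5 - \frac{88}{25}\right) = -1082 - - \frac{465831}{25} = -1082 + \frac{465831}{25} = \frac{438781}{25}$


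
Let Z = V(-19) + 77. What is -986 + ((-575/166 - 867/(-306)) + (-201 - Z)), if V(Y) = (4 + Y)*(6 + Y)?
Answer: -363448/249 ≈ -1459.6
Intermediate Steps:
Z = 272 (Z = (24 + (-19)² + 10*(-19)) + 77 = (24 + 361 - 190) + 77 = 195 + 77 = 272)
-986 + ((-575/166 - 867/(-306)) + (-201 - Z)) = -986 + ((-575/166 - 867/(-306)) + (-201 - 1*272)) = -986 + ((-575*1/166 - 867*(-1/306)) + (-201 - 272)) = -986 + ((-575/166 + 17/6) - 473) = -986 + (-157/249 - 473) = -986 - 117934/249 = -363448/249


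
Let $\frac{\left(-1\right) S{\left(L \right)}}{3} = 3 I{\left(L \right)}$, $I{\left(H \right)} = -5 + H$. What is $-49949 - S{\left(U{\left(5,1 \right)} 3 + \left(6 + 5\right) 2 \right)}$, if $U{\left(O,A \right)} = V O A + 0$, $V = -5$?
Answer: $-50471$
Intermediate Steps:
$U{\left(O,A \right)} = - 5 A O$ ($U{\left(O,A \right)} = - 5 O A + 0 = - 5 A O + 0 = - 5 A O$)
$S{\left(L \right)} = 45 - 9 L$ ($S{\left(L \right)} = - 3 \cdot 3 \left(-5 + L\right) = - 3 \left(-15 + 3 L\right) = 45 - 9 L$)
$-49949 - S{\left(U{\left(5,1 \right)} 3 + \left(6 + 5\right) 2 \right)} = -49949 - \left(45 - 9 \left(\left(-5\right) 1 \cdot 5 \cdot 3 + \left(6 + 5\right) 2\right)\right) = -49949 - \left(45 - 9 \left(\left(-25\right) 3 + 11 \cdot 2\right)\right) = -49949 - \left(45 - 9 \left(-75 + 22\right)\right) = -49949 - \left(45 - -477\right) = -49949 - \left(45 + 477\right) = -49949 - 522 = -50471$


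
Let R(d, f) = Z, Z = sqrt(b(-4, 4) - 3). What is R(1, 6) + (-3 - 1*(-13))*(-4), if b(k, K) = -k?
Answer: -39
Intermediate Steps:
Z = 1 (Z = sqrt(-1*(-4) - 3) = sqrt(4 - 3) = sqrt(1) = 1)
R(d, f) = 1
R(1, 6) + (-3 - 1*(-13))*(-4) = 1 + (-3 - 1*(-13))*(-4) = 1 + (-3 + 13)*(-4) = 1 + 10*(-4) = 1 - 40 = -39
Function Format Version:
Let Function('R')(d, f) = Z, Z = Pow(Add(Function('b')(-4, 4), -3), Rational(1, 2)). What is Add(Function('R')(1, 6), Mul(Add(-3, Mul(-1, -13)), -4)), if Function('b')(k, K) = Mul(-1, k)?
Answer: -39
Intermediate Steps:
Z = 1 (Z = Pow(Add(Mul(-1, -4), -3), Rational(1, 2)) = Pow(Add(4, -3), Rational(1, 2)) = Pow(1, Rational(1, 2)) = 1)
Function('R')(d, f) = 1
Add(Function('R')(1, 6), Mul(Add(-3, Mul(-1, -13)), -4)) = Add(1, Mul(Add(-3, Mul(-1, -13)), -4)) = Add(1, Mul(Add(-3, 13), -4)) = Add(1, Mul(10, -4)) = Add(1, -40) = -39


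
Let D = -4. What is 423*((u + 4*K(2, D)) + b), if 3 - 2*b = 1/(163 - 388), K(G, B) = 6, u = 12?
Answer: 396586/25 ≈ 15863.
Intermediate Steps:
b = 338/225 (b = 3/2 - 1/(2*(163 - 388)) = 3/2 - ½/(-225) = 3/2 - ½*(-1/225) = 3/2 + 1/450 = 338/225 ≈ 1.5022)
423*((u + 4*K(2, D)) + b) = 423*((12 + 4*6) + 338/225) = 423*((12 + 24) + 338/225) = 423*(36 + 338/225) = 423*(8438/225) = 396586/25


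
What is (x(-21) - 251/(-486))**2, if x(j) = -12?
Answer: 31147561/236196 ≈ 131.87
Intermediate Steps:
(x(-21) - 251/(-486))**2 = (-12 - 251/(-486))**2 = (-12 - 251*(-1/486))**2 = (-12 + 251/486)**2 = (-5581/486)**2 = 31147561/236196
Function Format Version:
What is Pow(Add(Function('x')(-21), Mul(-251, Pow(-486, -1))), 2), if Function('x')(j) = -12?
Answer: Rational(31147561, 236196) ≈ 131.87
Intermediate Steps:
Pow(Add(Function('x')(-21), Mul(-251, Pow(-486, -1))), 2) = Pow(Add(-12, Mul(-251, Pow(-486, -1))), 2) = Pow(Add(-12, Mul(-251, Rational(-1, 486))), 2) = Pow(Add(-12, Rational(251, 486)), 2) = Pow(Rational(-5581, 486), 2) = Rational(31147561, 236196)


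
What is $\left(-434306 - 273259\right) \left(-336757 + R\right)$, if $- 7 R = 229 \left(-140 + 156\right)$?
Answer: $\frac{1670534785095}{7} \approx 2.3865 \cdot 10^{11}$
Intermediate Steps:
$R = - \frac{3664}{7}$ ($R = - \frac{229 \left(-140 + 156\right)}{7} = - \frac{229 \cdot 16}{7} = \left(- \frac{1}{7}\right) 3664 = - \frac{3664}{7} \approx -523.43$)
$\left(-434306 - 273259\right) \left(-336757 + R\right) = \left(-434306 - 273259\right) \left(-336757 - \frac{3664}{7}\right) = \left(-707565\right) \left(- \frac{2360963}{7}\right) = \frac{1670534785095}{7}$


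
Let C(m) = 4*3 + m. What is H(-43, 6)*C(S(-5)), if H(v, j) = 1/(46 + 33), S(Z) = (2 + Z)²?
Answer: 21/79 ≈ 0.26582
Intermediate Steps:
C(m) = 12 + m
H(v, j) = 1/79
H(-43, 6)*C(S(-5)) = (12 + (2 - 5)²)/79 = (12 + (-3)²)/79 = (12 + 9)/79 = (1/79)*21 = 21/79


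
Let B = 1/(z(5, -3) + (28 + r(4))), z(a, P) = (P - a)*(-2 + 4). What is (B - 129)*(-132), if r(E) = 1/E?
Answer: 833844/49 ≈ 17017.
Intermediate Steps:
r(E) = 1/E
z(a, P) = -2*a + 2*P (z(a, P) = (P - a)*2 = -2*a + 2*P)
B = 4/49 (B = 1/((-2*5 + 2*(-3)) + (28 + 1/4)) = 1/((-10 - 6) + (28 + 1/4)) = 1/(-16 + 113/4) = 1/(49/4) = 4/49 ≈ 0.081633)
(B - 129)*(-132) = (4/49 - 129)*(-132) = -6317/49*(-132) = 833844/49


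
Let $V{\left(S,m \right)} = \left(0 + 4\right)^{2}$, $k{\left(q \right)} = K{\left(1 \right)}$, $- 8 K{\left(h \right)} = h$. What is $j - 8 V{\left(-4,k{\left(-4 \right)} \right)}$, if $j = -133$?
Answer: $-261$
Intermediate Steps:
$K{\left(h \right)} = - \frac{h}{8}$
$k{\left(q \right)} = - \frac{1}{8}$ ($k{\left(q \right)} = \left(- \frac{1}{8}\right) 1 = - \frac{1}{8}$)
$V{\left(S,m \right)} = 16$ ($V{\left(S,m \right)} = 4^{2} = 16$)
$j - 8 V{\left(-4,k{\left(-4 \right)} \right)} = -133 - 128 = -261$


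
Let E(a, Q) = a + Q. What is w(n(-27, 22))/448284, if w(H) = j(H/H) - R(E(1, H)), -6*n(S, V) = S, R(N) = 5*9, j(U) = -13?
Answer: -29/224142 ≈ -0.00012938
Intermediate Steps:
E(a, Q) = Q + a
R(N) = 45
n(S, V) = -S/6
w(H) = -58 (w(H) = -13 - 1*45 = -13 - 45 = -58)
w(n(-27, 22))/448284 = -58/448284 = -58*1/448284 = -29/224142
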